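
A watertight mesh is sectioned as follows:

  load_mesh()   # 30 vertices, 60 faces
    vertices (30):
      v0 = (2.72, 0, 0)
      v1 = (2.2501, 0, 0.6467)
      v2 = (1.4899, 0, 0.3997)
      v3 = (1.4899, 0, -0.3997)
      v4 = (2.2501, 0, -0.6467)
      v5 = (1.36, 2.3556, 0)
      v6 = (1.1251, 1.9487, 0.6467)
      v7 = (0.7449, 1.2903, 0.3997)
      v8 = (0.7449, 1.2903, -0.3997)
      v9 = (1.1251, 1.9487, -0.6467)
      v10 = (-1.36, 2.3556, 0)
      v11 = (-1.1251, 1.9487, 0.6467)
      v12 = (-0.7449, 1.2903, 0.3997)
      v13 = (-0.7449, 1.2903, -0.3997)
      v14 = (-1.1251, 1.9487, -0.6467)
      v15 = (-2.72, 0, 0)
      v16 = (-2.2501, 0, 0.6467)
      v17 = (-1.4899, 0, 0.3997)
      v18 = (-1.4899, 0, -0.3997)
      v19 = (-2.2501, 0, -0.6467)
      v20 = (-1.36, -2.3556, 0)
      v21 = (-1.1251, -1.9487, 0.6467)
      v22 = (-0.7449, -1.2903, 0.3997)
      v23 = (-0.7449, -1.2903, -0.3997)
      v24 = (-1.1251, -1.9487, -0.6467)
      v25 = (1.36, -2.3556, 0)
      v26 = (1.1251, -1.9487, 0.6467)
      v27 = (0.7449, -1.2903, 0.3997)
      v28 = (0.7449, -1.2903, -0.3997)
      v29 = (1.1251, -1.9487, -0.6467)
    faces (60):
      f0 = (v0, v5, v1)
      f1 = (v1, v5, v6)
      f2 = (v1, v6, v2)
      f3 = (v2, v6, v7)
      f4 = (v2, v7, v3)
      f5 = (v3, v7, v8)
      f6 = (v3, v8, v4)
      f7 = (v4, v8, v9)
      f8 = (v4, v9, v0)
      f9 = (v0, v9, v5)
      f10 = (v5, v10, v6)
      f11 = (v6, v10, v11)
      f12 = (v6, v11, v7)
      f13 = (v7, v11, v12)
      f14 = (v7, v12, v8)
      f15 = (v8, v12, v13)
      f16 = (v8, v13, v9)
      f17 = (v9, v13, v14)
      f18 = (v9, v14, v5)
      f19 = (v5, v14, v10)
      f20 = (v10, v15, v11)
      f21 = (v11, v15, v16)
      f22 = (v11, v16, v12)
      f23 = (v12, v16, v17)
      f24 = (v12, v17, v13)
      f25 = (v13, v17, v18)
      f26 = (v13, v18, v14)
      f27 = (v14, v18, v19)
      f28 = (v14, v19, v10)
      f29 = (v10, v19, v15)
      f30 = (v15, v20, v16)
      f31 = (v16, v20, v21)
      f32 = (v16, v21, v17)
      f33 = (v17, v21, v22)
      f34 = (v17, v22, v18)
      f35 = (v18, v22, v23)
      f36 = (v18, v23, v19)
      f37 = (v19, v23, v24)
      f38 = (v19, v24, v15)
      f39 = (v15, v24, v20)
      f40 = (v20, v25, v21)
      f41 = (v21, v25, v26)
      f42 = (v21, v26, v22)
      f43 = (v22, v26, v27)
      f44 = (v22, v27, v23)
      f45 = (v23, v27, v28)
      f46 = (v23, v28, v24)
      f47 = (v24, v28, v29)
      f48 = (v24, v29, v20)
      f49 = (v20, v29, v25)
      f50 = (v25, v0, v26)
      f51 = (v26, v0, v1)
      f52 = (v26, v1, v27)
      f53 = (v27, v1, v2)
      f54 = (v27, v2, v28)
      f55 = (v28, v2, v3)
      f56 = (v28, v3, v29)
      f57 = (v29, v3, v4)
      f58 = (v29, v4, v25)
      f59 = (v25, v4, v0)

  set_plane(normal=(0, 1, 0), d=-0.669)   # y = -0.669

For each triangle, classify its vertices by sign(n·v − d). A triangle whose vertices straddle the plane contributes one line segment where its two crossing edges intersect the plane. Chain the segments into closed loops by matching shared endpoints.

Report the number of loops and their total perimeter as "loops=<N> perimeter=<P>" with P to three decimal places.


loops=2 perimeter=7.994

Straddling triangles (20 of 60):
  (v15,v20,v16) [+-+] → (-2.33375, -0.669, 0)–(-1.99731, -0.669, 0.463035)  len=0.5724
  (v16,v20,v21) [+--] → (-1.99731, -0.669, 0.463035)–(-1.86388, -0.669, 0.6467)  len=0.2270
  (v16,v21,v17) [+-+] → (-1.86388, -0.669, 0.6467)–(-1.36466, -0.669, 0.484497)  len=0.5249
  (v17,v21,v22) [+--] → (-1.36466, -0.669, 0.484497)–(-1.10363, -0.669, 0.3997)  len=0.2745
  (v17,v22,v18) [+-+] → (-1.10363, -0.669, 0.3997)–(-1.10363, -0.669, 0.0147762)  len=0.3849
  (v18,v22,v23) [+--] → (-1.10363, -0.669, 0.0147762)–(-1.10363, -0.669, -0.3997)  len=0.4145
  (v18,v23,v19) [+-+] → (-1.10363, -0.669, -0.3997)–(-1.46968, -0.669, -0.518634)  len=0.3849
  (v19,v23,v24) [+--] → (-1.46968, -0.669, -0.518634)–(-1.86388, -0.669, -0.6467)  len=0.4145
  (v19,v24,v15) [+-+] → (-1.86388, -0.669, -0.6467)–(-2.17246, -0.669, -0.222016)  len=0.5250
  (v15,v24,v20) [+--] → (-2.17246, -0.669, -0.222016)–(-2.33375, -0.669, 0)  len=0.2744
  (v25,v0,v26) [-+-] → (2.33375, -0.669, 0)–(2.17246, -0.669, 0.222016)  len=0.2744
  (v26,v0,v1) [-++] → (2.17246, -0.669, 0.222016)–(1.86388, -0.669, 0.6467)  len=0.5250
  (v26,v1,v27) [-+-] → (1.86388, -0.669, 0.6467)–(1.46968, -0.669, 0.518634)  len=0.4145
  (v27,v1,v2) [-++] → (1.46968, -0.669, 0.518634)–(1.10363, -0.669, 0.3997)  len=0.3849
  (v27,v2,v28) [-+-] → (1.10363, -0.669, 0.3997)–(1.10363, -0.669, -0.0147762)  len=0.4145
  (v28,v2,v3) [-++] → (1.10363, -0.669, -0.0147762)–(1.10363, -0.669, -0.3997)  len=0.3849
  (v28,v3,v29) [-+-] → (1.10363, -0.669, -0.3997)–(1.36466, -0.669, -0.484497)  len=0.2745
  (v29,v3,v4) [-++] → (1.36466, -0.669, -0.484497)–(1.86388, -0.669, -0.6467)  len=0.5249
  (v29,v4,v25) [-+-] → (1.86388, -0.669, -0.6467)–(1.99731, -0.669, -0.463035)  len=0.2270
  (v25,v4,v0) [-++] → (1.99731, -0.669, -0.463035)–(2.33375, -0.669, 0)  len=0.5724

Chained into 2 loop(s):
  loop 1: 10 segments, perimeter = 3.9969
  loop 2: 10 segments, perimeter = 3.9969
Total perimeter = 7.994


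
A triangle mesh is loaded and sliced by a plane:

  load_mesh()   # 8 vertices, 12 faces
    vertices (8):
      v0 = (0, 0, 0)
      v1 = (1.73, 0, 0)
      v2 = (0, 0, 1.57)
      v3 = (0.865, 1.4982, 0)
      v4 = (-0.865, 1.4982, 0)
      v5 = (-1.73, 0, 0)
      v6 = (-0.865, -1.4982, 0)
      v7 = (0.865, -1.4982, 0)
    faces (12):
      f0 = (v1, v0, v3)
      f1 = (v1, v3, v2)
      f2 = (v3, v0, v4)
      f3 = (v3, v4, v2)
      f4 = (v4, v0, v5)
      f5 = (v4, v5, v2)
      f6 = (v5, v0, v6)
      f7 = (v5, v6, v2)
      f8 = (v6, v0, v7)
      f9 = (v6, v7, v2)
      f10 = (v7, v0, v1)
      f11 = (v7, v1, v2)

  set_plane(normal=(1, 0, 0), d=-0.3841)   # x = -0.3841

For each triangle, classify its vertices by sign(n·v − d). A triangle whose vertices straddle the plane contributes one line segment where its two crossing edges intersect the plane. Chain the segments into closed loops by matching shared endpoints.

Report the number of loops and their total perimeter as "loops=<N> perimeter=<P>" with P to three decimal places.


loops=1 perimeter=6.912

Straddling triangles (8 of 12):
  (v3,v0,v4) [++-] → (-0.3841, 0.66527, 0)–(-0.3841, 1.4982, 0)  len=0.8329
  (v3,v4,v2) [+-+] → (-0.3841, 1.4982, 0)–(-0.3841, 0.66527, 0.872847)  len=1.2065
  (v4,v0,v5) [-+-] → (-0.3841, 0.66527, 0)–(-0.3841, 0, 0)  len=0.6653
  (v4,v5,v2) [--+] → (-0.3841, 0, 1.22142)–(-0.3841, 0.66527, 0.872847)  len=0.7511
  (v5,v0,v6) [-+-] → (-0.3841, 0, 0)–(-0.3841, -0.66527, 0)  len=0.6653
  (v5,v6,v2) [--+] → (-0.3841, -0.66527, 0.872847)–(-0.3841, 0, 1.22142)  len=0.7511
  (v6,v0,v7) [-++] → (-0.3841, -0.66527, 0)–(-0.3841, -1.4982, 0)  len=0.8329
  (v6,v7,v2) [-++] → (-0.3841, -1.4982, 0)–(-0.3841, -0.66527, 0.872847)  len=1.2065

Chained into 1 loop(s):
  loop 1: 8 segments, perimeter = 6.9115
Total perimeter = 6.912


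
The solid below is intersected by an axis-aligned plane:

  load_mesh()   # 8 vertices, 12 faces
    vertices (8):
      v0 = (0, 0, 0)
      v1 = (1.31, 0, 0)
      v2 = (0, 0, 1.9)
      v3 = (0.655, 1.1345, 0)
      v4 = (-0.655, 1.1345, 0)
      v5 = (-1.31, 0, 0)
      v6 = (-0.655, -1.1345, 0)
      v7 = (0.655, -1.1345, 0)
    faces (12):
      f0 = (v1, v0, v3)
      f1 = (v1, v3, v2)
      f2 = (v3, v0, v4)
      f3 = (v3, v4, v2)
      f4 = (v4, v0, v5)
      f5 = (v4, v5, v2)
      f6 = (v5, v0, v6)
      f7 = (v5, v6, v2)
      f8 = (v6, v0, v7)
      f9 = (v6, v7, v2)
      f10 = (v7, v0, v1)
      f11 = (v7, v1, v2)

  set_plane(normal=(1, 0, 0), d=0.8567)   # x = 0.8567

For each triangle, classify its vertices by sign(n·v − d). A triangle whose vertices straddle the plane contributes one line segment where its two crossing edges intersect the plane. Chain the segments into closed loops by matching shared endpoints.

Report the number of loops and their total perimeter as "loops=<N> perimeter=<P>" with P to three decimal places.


Straddling triangles (4 of 12):
  (v1,v0,v3) [+--] → (0.8567, 0, 0)–(0.8567, 0.785143, 0)  len=0.7851
  (v1,v3,v2) [+--] → (0.8567, 0.785143, 0)–(0.8567, 0, 0.657458)  len=1.0241
  (v7,v0,v1) [--+] → (0.8567, 0, 0)–(0.8567, -0.785143, 0)  len=0.7851
  (v7,v1,v2) [-+-] → (0.8567, -0.785143, 0)–(0.8567, 0, 0.657458)  len=1.0241

Chained into 1 loop(s):
  loop 1: 4 segments, perimeter = 3.6184
Total perimeter = 3.618

loops=1 perimeter=3.618


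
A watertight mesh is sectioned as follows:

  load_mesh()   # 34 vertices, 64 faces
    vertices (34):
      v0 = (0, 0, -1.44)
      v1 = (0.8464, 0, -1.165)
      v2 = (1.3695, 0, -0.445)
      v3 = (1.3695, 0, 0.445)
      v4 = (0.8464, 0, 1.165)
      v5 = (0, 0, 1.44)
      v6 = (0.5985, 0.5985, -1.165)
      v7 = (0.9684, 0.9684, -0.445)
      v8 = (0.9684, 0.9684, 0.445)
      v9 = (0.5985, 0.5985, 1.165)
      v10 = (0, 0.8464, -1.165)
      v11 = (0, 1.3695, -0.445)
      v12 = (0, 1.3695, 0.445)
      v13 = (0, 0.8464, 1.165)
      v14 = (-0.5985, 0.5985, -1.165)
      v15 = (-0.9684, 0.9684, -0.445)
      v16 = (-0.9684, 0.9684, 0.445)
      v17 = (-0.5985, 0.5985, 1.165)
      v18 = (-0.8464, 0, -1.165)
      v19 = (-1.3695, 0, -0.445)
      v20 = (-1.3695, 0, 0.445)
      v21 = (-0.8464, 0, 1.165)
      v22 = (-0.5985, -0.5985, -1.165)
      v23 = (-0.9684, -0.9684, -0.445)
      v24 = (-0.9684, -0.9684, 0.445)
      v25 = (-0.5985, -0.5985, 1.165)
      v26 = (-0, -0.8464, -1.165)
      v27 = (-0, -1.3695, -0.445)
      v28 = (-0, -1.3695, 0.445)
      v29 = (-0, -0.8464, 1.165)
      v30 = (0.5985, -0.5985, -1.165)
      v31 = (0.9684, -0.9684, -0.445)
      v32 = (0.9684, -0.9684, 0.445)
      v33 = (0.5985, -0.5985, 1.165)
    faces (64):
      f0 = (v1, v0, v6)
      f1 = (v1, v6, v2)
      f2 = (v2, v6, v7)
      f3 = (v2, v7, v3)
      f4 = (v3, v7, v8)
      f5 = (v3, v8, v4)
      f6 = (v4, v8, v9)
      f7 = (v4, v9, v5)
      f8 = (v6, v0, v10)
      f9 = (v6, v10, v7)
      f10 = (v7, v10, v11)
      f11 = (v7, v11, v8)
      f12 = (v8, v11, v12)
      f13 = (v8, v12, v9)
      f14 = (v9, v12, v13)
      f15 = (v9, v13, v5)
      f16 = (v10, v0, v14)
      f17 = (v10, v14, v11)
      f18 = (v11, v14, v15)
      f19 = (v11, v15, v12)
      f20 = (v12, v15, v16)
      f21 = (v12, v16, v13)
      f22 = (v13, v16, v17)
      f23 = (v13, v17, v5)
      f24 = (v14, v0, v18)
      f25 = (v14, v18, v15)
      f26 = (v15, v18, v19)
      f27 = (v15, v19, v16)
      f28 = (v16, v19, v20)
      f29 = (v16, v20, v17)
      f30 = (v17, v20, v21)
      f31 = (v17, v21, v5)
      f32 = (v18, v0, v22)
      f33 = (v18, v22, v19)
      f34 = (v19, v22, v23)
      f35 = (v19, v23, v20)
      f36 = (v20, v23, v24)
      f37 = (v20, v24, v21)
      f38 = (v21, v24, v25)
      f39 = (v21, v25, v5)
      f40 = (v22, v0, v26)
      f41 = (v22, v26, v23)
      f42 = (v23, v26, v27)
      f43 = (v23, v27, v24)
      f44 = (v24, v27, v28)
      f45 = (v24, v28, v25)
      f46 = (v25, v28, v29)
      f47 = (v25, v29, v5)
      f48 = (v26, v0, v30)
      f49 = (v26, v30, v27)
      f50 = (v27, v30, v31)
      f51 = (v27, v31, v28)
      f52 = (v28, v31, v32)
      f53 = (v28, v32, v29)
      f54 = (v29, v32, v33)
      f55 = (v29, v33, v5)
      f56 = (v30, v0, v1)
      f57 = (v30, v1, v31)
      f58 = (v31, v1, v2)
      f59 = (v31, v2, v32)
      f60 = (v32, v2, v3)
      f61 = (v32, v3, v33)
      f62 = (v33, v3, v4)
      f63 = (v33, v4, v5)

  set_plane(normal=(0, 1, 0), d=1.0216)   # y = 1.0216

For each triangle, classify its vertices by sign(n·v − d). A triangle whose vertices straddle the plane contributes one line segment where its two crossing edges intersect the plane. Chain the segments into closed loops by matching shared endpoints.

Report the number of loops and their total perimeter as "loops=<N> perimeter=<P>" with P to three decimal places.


Straddling triangles (10 of 64):
  (v7,v10,v11) [--+] → (0, 1.0216, -0.923853)–(0.839956, 1.0216, -0.445)  len=0.9669
  (v7,v11,v8) [-+-] → (0.839956, 1.0216, -0.445)–(0.839956, 1.0216, 0.326955)  len=0.7720
  (v8,v11,v12) [-++] → (0.839956, 1.0216, 0.326955)–(0.839956, 1.0216, 0.445)  len=0.1180
  (v8,v12,v9) [-+-] → (0.839956, 1.0216, 0.445)–(0.270062, 1.0216, 0.769887)  len=0.6560
  (v9,v12,v13) [-+-] → (0.270062, 1.0216, 0.769887)–(0, 1.0216, 0.923853)  len=0.3109
  (v10,v14,v11) [--+] → (-0.270062, 1.0216, -0.769887)–(0, 1.0216, -0.923853)  len=0.3109
  (v11,v14,v15) [+--] → (-0.270062, 1.0216, -0.769887)–(-0.839956, 1.0216, -0.445)  len=0.6560
  (v11,v15,v12) [+-+] → (-0.839956, 1.0216, -0.445)–(-0.839956, 1.0216, -0.326955)  len=0.1180
  (v12,v15,v16) [+--] → (-0.839956, 1.0216, -0.326955)–(-0.839956, 1.0216, 0.445)  len=0.7720
  (v12,v16,v13) [+--] → (-0.839956, 1.0216, 0.445)–(0, 1.0216, 0.923853)  len=0.9669

Chained into 1 loop(s):
  loop 1: 10 segments, perimeter = 5.6475
Total perimeter = 5.647

loops=1 perimeter=5.647


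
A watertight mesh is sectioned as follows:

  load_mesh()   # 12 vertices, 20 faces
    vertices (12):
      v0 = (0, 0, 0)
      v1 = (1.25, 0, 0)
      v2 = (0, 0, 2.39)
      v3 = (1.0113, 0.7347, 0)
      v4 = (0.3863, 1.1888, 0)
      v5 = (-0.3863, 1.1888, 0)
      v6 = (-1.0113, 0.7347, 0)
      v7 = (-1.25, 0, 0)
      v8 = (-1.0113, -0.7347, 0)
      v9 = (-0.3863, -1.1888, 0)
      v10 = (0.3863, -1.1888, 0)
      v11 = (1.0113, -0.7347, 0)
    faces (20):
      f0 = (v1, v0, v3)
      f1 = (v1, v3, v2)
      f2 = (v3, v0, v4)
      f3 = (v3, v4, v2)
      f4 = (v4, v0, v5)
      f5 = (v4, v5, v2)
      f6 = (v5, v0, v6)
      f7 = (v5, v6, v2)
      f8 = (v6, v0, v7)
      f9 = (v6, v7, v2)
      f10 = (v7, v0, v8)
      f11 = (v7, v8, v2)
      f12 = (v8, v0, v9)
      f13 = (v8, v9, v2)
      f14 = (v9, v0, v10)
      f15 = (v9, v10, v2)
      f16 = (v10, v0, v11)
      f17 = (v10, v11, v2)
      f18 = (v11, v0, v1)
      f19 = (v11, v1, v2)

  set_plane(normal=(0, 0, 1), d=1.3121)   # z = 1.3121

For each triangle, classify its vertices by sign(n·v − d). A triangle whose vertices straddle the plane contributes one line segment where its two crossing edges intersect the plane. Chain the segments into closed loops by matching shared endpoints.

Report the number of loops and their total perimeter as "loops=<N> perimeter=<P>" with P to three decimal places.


loops=1 perimeter=3.484

Straddling triangles (10 of 20):
  (v1,v3,v2) [--+] → (0.456101, 0.331353, 1.3121)–(0.563755, 0, 1.3121)  len=0.3484
  (v3,v4,v2) [--+] → (0.174223, 0.536154, 1.3121)–(0.456101, 0.331353, 1.3121)  len=0.3484
  (v4,v5,v2) [--+] → (-0.174223, 0.536154, 1.3121)–(0.174223, 0.536154, 1.3121)  len=0.3484
  (v5,v6,v2) [--+] → (-0.456101, 0.331353, 1.3121)–(-0.174223, 0.536154, 1.3121)  len=0.3484
  (v6,v7,v2) [--+] → (-0.563755, 0, 1.3121)–(-0.456101, 0.331353, 1.3121)  len=0.3484
  (v7,v8,v2) [--+] → (-0.456101, -0.331353, 1.3121)–(-0.563755, 0, 1.3121)  len=0.3484
  (v8,v9,v2) [--+] → (-0.174223, -0.536154, 1.3121)–(-0.456101, -0.331353, 1.3121)  len=0.3484
  (v9,v10,v2) [--+] → (0.174223, -0.536154, 1.3121)–(-0.174223, -0.536154, 1.3121)  len=0.3484
  (v10,v11,v2) [--+] → (0.456101, -0.331353, 1.3121)–(0.174223, -0.536154, 1.3121)  len=0.3484
  (v11,v1,v2) [--+] → (0.563755, 0, 1.3121)–(0.456101, -0.331353, 1.3121)  len=0.3484

Chained into 1 loop(s):
  loop 1: 10 segments, perimeter = 3.4842
Total perimeter = 3.484


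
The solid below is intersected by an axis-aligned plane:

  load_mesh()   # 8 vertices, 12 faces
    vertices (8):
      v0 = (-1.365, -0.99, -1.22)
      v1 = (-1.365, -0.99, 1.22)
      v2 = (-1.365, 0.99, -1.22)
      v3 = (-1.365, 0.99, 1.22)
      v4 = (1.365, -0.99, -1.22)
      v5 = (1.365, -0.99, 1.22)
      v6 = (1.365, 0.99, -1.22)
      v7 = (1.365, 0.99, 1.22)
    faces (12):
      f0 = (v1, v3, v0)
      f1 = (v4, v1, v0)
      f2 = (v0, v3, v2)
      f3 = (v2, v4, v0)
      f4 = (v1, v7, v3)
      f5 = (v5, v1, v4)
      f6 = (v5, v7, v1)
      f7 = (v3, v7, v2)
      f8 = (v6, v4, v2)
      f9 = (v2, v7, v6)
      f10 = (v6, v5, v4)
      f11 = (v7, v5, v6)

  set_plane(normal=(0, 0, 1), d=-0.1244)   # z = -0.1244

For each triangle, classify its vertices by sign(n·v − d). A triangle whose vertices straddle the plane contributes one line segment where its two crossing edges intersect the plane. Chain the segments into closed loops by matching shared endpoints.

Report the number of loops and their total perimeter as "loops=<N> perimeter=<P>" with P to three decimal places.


loops=1 perimeter=9.420

Straddling triangles (8 of 12):
  (v1,v3,v0) [++-] → (-1.365, -0.100948, -0.1244)–(-1.365, -0.99, -0.1244)  len=0.8891
  (v4,v1,v0) [-+-] → (0.139185, -0.99, -0.1244)–(-1.365, -0.99, -0.1244)  len=1.5042
  (v0,v3,v2) [-+-] → (-1.365, -0.100948, -0.1244)–(-1.365, 0.99, -0.1244)  len=1.0909
  (v5,v1,v4) [++-] → (0.139185, -0.99, -0.1244)–(1.365, -0.99, -0.1244)  len=1.2258
  (v3,v7,v2) [++-] → (-0.139185, 0.99, -0.1244)–(-1.365, 0.99, -0.1244)  len=1.2258
  (v2,v7,v6) [-+-] → (-0.139185, 0.99, -0.1244)–(1.365, 0.99, -0.1244)  len=1.5042
  (v6,v5,v4) [-+-] → (1.365, 0.100948, -0.1244)–(1.365, -0.99, -0.1244)  len=1.0909
  (v7,v5,v6) [++-] → (1.365, 0.100948, -0.1244)–(1.365, 0.99, -0.1244)  len=0.8891

Chained into 1 loop(s):
  loop 1: 8 segments, perimeter = 9.4200
Total perimeter = 9.420


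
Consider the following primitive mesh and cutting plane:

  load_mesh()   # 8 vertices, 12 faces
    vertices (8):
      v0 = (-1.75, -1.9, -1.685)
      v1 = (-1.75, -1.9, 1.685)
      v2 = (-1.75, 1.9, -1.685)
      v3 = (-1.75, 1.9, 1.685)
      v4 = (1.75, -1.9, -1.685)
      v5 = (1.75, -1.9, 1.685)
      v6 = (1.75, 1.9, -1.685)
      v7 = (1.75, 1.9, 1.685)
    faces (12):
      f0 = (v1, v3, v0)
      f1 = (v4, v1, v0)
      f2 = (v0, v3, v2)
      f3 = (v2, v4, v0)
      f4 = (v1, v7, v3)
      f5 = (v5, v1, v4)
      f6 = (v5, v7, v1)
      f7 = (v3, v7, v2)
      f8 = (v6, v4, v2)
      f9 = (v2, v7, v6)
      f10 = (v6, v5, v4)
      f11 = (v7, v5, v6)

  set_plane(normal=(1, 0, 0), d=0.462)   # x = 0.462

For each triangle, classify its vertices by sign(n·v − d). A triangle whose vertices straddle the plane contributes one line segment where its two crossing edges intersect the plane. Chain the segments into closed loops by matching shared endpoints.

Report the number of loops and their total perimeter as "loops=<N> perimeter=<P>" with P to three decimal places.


loops=1 perimeter=14.340

Straddling triangles (8 of 12):
  (v4,v1,v0) [+--] → (0.462, -1.9, -0.44484)–(0.462, -1.9, -1.685)  len=1.2402
  (v2,v4,v0) [-+-] → (0.462, -0.5016, -1.685)–(0.462, -1.9, -1.685)  len=1.3984
  (v1,v7,v3) [-+-] → (0.462, 0.5016, 1.685)–(0.462, 1.9, 1.685)  len=1.3984
  (v5,v1,v4) [+-+] → (0.462, -1.9, 1.685)–(0.462, -1.9, -0.44484)  len=2.1298
  (v5,v7,v1) [++-] → (0.462, 0.5016, 1.685)–(0.462, -1.9, 1.685)  len=2.4016
  (v3,v7,v2) [-+-] → (0.462, 1.9, 1.685)–(0.462, 1.9, 0.44484)  len=1.2402
  (v6,v4,v2) [++-] → (0.462, -0.5016, -1.685)–(0.462, 1.9, -1.685)  len=2.4016
  (v2,v7,v6) [-++] → (0.462, 1.9, 0.44484)–(0.462, 1.9, -1.685)  len=2.1298

Chained into 1 loop(s):
  loop 1: 8 segments, perimeter = 14.3400
Total perimeter = 14.340


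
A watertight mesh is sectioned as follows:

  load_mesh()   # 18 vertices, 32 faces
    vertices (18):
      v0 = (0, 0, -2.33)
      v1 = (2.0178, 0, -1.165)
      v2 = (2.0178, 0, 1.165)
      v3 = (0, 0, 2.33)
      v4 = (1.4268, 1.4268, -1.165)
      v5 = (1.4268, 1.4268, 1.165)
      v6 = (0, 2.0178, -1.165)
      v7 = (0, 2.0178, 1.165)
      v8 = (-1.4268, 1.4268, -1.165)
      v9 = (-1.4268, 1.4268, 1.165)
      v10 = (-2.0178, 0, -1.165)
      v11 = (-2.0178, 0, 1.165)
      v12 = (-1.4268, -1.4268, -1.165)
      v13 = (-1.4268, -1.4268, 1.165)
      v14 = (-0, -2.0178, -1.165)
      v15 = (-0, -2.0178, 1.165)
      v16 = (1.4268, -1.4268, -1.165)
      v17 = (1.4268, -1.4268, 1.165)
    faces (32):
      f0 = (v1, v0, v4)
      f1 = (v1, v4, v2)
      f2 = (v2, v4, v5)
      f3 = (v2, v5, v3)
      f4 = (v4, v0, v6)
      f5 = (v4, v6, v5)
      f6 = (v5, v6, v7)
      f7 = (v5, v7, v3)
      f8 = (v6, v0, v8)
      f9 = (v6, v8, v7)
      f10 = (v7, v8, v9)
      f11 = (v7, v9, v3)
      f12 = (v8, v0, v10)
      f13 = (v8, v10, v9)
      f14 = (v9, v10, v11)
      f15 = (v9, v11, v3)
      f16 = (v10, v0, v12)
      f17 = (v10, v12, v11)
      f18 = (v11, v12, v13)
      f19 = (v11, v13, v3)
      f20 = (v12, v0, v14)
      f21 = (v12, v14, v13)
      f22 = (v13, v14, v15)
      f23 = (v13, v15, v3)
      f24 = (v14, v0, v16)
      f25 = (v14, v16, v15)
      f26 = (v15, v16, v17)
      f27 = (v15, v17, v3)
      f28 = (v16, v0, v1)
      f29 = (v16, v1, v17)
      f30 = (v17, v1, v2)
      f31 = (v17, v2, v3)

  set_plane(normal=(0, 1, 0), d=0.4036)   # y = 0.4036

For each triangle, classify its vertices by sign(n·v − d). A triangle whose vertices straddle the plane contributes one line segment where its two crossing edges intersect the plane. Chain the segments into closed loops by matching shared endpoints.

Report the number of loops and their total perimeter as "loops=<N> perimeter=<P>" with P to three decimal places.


loops=1 perimeter=13.003

Straddling triangles (12 of 32):
  (v1,v0,v4) [--+] → (0.4036, 0.4036, -2.00046)–(1.85062, 0.4036, -1.165)  len=1.6709
  (v1,v4,v2) [-+-] → (1.85062, 0.4036, -1.165)–(1.85062, 0.4036, 0.505911)  len=1.6709
  (v2,v4,v5) [-++] → (1.85062, 0.4036, 0.505911)–(1.85062, 0.4036, 1.165)  len=0.6591
  (v2,v5,v3) [-+-] → (1.85062, 0.4036, 1.165)–(0.4036, 0.4036, 2.00046)  len=1.6709
  (v4,v0,v6) [+-+] → (0.4036, 0.4036, -2.00046)–(0, 0.4036, -2.09698)  len=0.4150
  (v5,v7,v3) [++-] → (0, 0.4036, 2.09698)–(0.4036, 0.4036, 2.00046)  len=0.4150
  (v6,v0,v8) [+-+] → (0, 0.4036, -2.09698)–(-0.4036, 0.4036, -2.00046)  len=0.4150
  (v7,v9,v3) [++-] → (-0.4036, 0.4036, 2.00046)–(0, 0.4036, 2.09698)  len=0.4150
  (v8,v0,v10) [+--] → (-0.4036, 0.4036, -2.00046)–(-1.85062, 0.4036, -1.165)  len=1.6709
  (v8,v10,v9) [+-+] → (-1.85062, 0.4036, -1.165)–(-1.85062, 0.4036, -0.505911)  len=0.6591
  (v9,v10,v11) [+--] → (-1.85062, 0.4036, -0.505911)–(-1.85062, 0.4036, 1.165)  len=1.6709
  (v9,v11,v3) [+--] → (-1.85062, 0.4036, 1.165)–(-0.4036, 0.4036, 2.00046)  len=1.6709

Chained into 1 loop(s):
  loop 1: 12 segments, perimeter = 13.0035
Total perimeter = 13.003


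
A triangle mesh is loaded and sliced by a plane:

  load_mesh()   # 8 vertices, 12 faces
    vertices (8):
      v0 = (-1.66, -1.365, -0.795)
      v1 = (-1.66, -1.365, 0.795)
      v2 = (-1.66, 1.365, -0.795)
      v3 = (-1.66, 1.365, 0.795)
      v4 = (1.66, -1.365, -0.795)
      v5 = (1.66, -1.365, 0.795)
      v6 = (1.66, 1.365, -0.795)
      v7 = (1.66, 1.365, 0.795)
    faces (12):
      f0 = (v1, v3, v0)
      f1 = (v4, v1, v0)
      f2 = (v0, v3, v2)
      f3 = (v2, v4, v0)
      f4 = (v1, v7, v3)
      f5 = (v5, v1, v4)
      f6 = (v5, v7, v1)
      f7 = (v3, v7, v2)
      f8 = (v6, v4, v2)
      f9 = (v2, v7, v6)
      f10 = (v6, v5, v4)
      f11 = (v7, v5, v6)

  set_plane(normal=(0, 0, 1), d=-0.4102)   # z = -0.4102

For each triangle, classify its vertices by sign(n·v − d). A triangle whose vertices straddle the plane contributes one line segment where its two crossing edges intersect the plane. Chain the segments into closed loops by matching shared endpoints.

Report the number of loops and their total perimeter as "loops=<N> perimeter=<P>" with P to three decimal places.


Straddling triangles (8 of 12):
  (v1,v3,v0) [++-] → (-1.66, -0.704306, -0.4102)–(-1.66, -1.365, -0.4102)  len=0.6607
  (v4,v1,v0) [-+-] → (0.856518, -1.365, -0.4102)–(-1.66, -1.365, -0.4102)  len=2.5165
  (v0,v3,v2) [-+-] → (-1.66, -0.704306, -0.4102)–(-1.66, 1.365, -0.4102)  len=2.0693
  (v5,v1,v4) [++-] → (0.856518, -1.365, -0.4102)–(1.66, -1.365, -0.4102)  len=0.8035
  (v3,v7,v2) [++-] → (-0.856518, 1.365, -0.4102)–(-1.66, 1.365, -0.4102)  len=0.8035
  (v2,v7,v6) [-+-] → (-0.856518, 1.365, -0.4102)–(1.66, 1.365, -0.4102)  len=2.5165
  (v6,v5,v4) [-+-] → (1.66, 0.704306, -0.4102)–(1.66, -1.365, -0.4102)  len=2.0693
  (v7,v5,v6) [++-] → (1.66, 0.704306, -0.4102)–(1.66, 1.365, -0.4102)  len=0.6607

Chained into 1 loop(s):
  loop 1: 8 segments, perimeter = 12.1000
Total perimeter = 12.100

loops=1 perimeter=12.100


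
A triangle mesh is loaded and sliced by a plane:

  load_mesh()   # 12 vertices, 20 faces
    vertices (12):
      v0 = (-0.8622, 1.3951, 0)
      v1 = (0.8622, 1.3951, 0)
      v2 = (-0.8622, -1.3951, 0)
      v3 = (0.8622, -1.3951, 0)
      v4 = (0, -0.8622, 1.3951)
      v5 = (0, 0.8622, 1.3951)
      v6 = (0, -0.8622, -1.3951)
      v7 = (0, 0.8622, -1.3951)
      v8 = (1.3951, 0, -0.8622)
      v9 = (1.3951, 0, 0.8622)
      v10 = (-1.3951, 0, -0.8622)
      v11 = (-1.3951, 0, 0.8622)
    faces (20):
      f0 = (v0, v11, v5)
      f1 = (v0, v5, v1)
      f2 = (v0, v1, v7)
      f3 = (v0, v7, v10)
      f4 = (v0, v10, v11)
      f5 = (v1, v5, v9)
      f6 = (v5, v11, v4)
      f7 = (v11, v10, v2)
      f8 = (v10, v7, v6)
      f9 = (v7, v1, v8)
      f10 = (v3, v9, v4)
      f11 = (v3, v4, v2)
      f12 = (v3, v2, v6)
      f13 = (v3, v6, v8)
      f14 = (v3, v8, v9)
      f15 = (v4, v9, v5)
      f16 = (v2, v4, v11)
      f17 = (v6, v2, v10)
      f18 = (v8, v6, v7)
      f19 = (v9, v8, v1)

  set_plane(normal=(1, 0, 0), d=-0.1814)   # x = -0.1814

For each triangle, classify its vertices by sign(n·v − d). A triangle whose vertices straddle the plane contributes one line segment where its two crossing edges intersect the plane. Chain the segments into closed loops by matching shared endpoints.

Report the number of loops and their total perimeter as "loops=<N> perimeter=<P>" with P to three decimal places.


loops=1 perimeter=8.986

Straddling triangles (10 of 20):
  (v0,v11,v5) [--+] → (-0.1814, 0.750091, 1.32581)–(-0.1814, 0.974318, 1.10158)  len=0.3171
  (v0,v5,v1) [-++] → (-0.1814, 0.974318, 1.10158)–(-0.1814, 1.3951, 0)  len=1.1792
  (v0,v1,v7) [-++] → (-0.1814, 1.3951, 0)–(-0.1814, 0.974318, -1.10158)  len=1.1792
  (v0,v7,v10) [-+-] → (-0.1814, 0.974318, -1.10158)–(-0.1814, 0.750091, -1.32581)  len=0.3171
  (v5,v11,v4) [+-+] → (-0.1814, 0.750091, 1.32581)–(-0.1814, -0.750091, 1.32581)  len=1.5002
  (v10,v7,v6) [-++] → (-0.1814, 0.750091, -1.32581)–(-0.1814, -0.750091, -1.32581)  len=1.5002
  (v3,v4,v2) [++-] → (-0.1814, -0.974318, 1.10158)–(-0.1814, -1.3951, 0)  len=1.1792
  (v3,v2,v6) [+-+] → (-0.1814, -1.3951, 0)–(-0.1814, -0.974318, -1.10158)  len=1.1792
  (v2,v4,v11) [-+-] → (-0.1814, -0.974318, 1.10158)–(-0.1814, -0.750091, 1.32581)  len=0.3171
  (v6,v2,v10) [+--] → (-0.1814, -0.974318, -1.10158)–(-0.1814, -0.750091, -1.32581)  len=0.3171

Chained into 1 loop(s):
  loop 1: 10 segments, perimeter = 8.9856
Total perimeter = 8.986


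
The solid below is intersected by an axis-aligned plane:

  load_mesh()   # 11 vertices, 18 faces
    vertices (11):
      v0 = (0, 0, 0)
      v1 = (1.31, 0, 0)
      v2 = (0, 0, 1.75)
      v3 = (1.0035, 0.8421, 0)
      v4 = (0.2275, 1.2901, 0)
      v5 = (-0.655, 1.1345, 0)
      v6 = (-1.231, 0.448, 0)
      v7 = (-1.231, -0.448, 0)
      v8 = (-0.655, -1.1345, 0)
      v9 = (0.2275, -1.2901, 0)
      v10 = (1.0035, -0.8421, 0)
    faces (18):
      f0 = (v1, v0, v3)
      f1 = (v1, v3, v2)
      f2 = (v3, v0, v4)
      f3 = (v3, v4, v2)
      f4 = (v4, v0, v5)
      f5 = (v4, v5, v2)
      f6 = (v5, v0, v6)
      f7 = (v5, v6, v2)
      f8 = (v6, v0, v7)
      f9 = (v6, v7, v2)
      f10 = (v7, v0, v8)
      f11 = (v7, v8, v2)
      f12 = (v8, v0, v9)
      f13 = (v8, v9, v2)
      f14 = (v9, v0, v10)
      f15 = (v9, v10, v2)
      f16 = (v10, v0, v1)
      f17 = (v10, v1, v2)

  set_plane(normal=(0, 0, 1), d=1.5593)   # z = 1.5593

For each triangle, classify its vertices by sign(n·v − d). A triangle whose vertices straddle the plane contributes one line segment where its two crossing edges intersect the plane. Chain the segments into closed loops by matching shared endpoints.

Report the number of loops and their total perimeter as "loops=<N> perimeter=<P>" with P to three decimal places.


Straddling triangles (9 of 18):
  (v1,v3,v2) [--+] → (0.109353, 0.0917648, 1.5593)–(0.142753, 0, 1.5593)  len=0.0977
  (v3,v4,v2) [--+] → (0.024791, 0.140584, 1.5593)–(0.109353, 0.0917648, 1.5593)  len=0.0976
  (v4,v5,v2) [--+] → (-0.0713763, 0.123628, 1.5593)–(0.024791, 0.140584, 1.5593)  len=0.0977
  (v5,v6,v2) [--+] → (-0.134144, 0.0488192, 1.5593)–(-0.0713763, 0.123628, 1.5593)  len=0.0977
  (v6,v7,v2) [--+] → (-0.134144, -0.0488192, 1.5593)–(-0.134144, 0.0488192, 1.5593)  len=0.0976
  (v7,v8,v2) [--+] → (-0.0713763, -0.123628, 1.5593)–(-0.134144, -0.0488192, 1.5593)  len=0.0977
  (v8,v9,v2) [--+] → (0.024791, -0.140584, 1.5593)–(-0.0713763, -0.123628, 1.5593)  len=0.0977
  (v9,v10,v2) [--+] → (0.109353, -0.0917648, 1.5593)–(0.024791, -0.140584, 1.5593)  len=0.0976
  (v10,v1,v2) [--+] → (0.142753, 0, 1.5593)–(0.109353, -0.0917648, 1.5593)  len=0.0977

Chained into 1 loop(s):
  loop 1: 9 segments, perimeter = 0.8788
Total perimeter = 0.879

loops=1 perimeter=0.879


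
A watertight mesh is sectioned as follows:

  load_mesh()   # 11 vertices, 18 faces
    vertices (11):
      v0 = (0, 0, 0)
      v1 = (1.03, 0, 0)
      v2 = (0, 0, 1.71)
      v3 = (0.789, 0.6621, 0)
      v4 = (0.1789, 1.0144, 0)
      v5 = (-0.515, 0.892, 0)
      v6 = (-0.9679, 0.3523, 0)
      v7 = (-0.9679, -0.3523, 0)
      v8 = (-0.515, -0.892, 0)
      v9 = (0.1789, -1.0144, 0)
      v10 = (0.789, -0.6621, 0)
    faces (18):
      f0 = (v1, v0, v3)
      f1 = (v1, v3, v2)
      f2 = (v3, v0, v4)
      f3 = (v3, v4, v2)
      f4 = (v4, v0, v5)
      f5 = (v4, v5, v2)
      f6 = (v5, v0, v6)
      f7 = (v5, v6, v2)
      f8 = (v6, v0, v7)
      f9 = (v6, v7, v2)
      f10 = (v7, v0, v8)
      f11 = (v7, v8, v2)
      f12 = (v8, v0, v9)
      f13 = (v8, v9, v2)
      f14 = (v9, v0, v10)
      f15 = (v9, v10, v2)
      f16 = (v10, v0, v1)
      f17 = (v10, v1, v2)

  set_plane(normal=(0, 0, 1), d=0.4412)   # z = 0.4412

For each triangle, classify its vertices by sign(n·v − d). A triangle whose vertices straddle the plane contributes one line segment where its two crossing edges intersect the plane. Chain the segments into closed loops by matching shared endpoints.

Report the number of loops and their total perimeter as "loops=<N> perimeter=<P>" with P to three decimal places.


loops=1 perimeter=4.705

Straddling triangles (9 of 18):
  (v1,v3,v2) [--+] → (0.585429, 0.49127, 0.4412)–(0.764248, 0, 0.4412)  len=0.5228
  (v3,v4,v2) [--+] → (0.132742, 0.752673, 0.4412)–(0.585429, 0.49127, 0.4412)  len=0.5227
  (v4,v5,v2) [--+] → (-0.382124, 0.661854, 0.4412)–(0.132742, 0.752673, 0.4412)  len=0.5228
  (v5,v6,v2) [--+] → (-0.71817, 0.261402, 0.4412)–(-0.382124, 0.661854, 0.4412)  len=0.5228
  (v6,v7,v2) [--+] → (-0.71817, -0.261402, 0.4412)–(-0.71817, 0.261402, 0.4412)  len=0.5228
  (v7,v8,v2) [--+] → (-0.382124, -0.661854, 0.4412)–(-0.71817, -0.261402, 0.4412)  len=0.5228
  (v8,v9,v2) [--+] → (0.132742, -0.752673, 0.4412)–(-0.382124, -0.661854, 0.4412)  len=0.5228
  (v9,v10,v2) [--+] → (0.585429, -0.49127, 0.4412)–(0.132742, -0.752673, 0.4412)  len=0.5227
  (v10,v1,v2) [--+] → (0.764248, 0, 0.4412)–(0.585429, -0.49127, 0.4412)  len=0.5228

Chained into 1 loop(s):
  loop 1: 9 segments, perimeter = 4.7051
Total perimeter = 4.705


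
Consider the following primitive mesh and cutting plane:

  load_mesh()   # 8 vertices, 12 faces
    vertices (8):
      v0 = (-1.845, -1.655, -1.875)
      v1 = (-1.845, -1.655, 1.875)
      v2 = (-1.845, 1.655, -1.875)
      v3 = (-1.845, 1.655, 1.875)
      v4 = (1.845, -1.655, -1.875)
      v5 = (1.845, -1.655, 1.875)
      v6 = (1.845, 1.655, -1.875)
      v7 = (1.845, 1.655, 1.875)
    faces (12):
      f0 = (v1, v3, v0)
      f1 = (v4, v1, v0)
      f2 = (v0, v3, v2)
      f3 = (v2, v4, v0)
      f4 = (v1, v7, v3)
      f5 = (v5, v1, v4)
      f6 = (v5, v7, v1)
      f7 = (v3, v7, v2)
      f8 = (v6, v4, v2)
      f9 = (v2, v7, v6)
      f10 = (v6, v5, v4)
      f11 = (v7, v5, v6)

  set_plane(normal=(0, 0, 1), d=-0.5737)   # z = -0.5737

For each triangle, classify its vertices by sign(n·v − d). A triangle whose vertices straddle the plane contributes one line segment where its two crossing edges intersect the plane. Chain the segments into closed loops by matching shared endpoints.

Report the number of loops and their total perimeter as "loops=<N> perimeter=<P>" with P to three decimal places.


loops=1 perimeter=14.000

Straddling triangles (8 of 12):
  (v1,v3,v0) [++-] → (-1.845, -0.506386, -0.5737)–(-1.845, -1.655, -0.5737)  len=1.1486
  (v4,v1,v0) [-+-] → (0.564521, -1.655, -0.5737)–(-1.845, -1.655, -0.5737)  len=2.4095
  (v0,v3,v2) [-+-] → (-1.845, -0.506386, -0.5737)–(-1.845, 1.655, -0.5737)  len=2.1614
  (v5,v1,v4) [++-] → (0.564521, -1.655, -0.5737)–(1.845, -1.655, -0.5737)  len=1.2805
  (v3,v7,v2) [++-] → (-0.564521, 1.655, -0.5737)–(-1.845, 1.655, -0.5737)  len=1.2805
  (v2,v7,v6) [-+-] → (-0.564521, 1.655, -0.5737)–(1.845, 1.655, -0.5737)  len=2.4095
  (v6,v5,v4) [-+-] → (1.845, 0.506386, -0.5737)–(1.845, -1.655, -0.5737)  len=2.1614
  (v7,v5,v6) [++-] → (1.845, 0.506386, -0.5737)–(1.845, 1.655, -0.5737)  len=1.1486

Chained into 1 loop(s):
  loop 1: 8 segments, perimeter = 14.0000
Total perimeter = 14.000


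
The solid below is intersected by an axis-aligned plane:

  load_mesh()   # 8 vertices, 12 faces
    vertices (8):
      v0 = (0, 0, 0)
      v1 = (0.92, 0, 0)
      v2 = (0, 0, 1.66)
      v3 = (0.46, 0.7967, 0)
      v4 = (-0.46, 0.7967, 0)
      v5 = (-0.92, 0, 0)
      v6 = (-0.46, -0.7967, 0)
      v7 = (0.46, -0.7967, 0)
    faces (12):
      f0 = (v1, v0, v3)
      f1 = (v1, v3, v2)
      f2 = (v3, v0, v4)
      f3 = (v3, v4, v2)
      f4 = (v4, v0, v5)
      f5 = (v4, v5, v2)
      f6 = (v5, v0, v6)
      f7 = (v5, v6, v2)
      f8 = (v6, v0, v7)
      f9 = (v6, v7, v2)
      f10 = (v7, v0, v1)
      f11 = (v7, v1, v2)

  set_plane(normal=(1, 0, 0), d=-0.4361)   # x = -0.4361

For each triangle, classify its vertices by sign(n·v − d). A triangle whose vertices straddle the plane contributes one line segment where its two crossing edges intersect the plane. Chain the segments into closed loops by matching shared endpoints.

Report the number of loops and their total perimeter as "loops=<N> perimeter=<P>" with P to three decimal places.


Straddling triangles (8 of 12):
  (v3,v0,v4) [++-] → (-0.4361, 0.755306, 0)–(-0.4361, 0.7967, 0)  len=0.0414
  (v3,v4,v2) [+-+] → (-0.4361, 0.7967, 0)–(-0.4361, 0.755306, 0.0862478)  len=0.0957
  (v4,v0,v5) [-+-] → (-0.4361, 0.755306, 0)–(-0.4361, 0, 0)  len=0.7553
  (v4,v5,v2) [--+] → (-0.4361, 0, 0.873124)–(-0.4361, 0.755306, 0.0862478)  len=1.0907
  (v5,v0,v6) [-+-] → (-0.4361, 0, 0)–(-0.4361, -0.755306, 0)  len=0.7553
  (v5,v6,v2) [--+] → (-0.4361, -0.755306, 0.0862478)–(-0.4361, 0, 0.873124)  len=1.0907
  (v6,v0,v7) [-++] → (-0.4361, -0.755306, 0)–(-0.4361, -0.7967, 0)  len=0.0414
  (v6,v7,v2) [-++] → (-0.4361, -0.7967, 0)–(-0.4361, -0.755306, 0.0862478)  len=0.0957

Chained into 1 loop(s):
  loop 1: 8 segments, perimeter = 3.9662
Total perimeter = 3.966

loops=1 perimeter=3.966


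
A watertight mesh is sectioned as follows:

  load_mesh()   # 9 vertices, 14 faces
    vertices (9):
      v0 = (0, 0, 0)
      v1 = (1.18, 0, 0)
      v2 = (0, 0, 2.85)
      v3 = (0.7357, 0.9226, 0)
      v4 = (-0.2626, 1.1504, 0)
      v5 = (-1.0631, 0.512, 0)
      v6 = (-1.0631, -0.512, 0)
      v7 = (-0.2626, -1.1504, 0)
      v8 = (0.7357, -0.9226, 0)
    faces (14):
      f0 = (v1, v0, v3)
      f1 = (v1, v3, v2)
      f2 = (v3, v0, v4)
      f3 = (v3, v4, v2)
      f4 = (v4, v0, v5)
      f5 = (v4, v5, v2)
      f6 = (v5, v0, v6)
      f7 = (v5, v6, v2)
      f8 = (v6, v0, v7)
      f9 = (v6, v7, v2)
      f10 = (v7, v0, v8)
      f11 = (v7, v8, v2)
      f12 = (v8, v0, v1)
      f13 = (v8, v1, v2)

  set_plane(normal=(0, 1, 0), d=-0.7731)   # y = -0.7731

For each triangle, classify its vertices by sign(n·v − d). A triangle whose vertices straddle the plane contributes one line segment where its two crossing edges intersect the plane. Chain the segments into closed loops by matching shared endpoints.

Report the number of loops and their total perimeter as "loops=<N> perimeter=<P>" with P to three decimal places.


Straddling triangles (6 of 14):
  (v6,v0,v7) [++-] → (-0.176474, -0.7731, 0)–(-0.735703, -0.7731, 0)  len=0.5592
  (v6,v7,v2) [+-+] → (-0.735703, -0.7731, 0)–(-0.176474, -0.7731, 0.934723)  len=1.0892
  (v7,v0,v8) [-+-] → (-0.176474, -0.7731, 0)–(0.616486, -0.7731, 0)  len=0.7930
  (v7,v8,v2) [--+] → (0.616486, -0.7731, 0.46182)–(-0.176474, -0.7731, 0.934723)  len=0.9233
  (v8,v0,v1) [-++] → (0.616486, -0.7731, 0)–(0.807695, -0.7731, 0)  len=0.1912
  (v8,v1,v2) [-++] → (0.807695, -0.7731, 0)–(0.616486, -0.7731, 0.46182)  len=0.4998

Chained into 1 loop(s):
  loop 1: 6 segments, perimeter = 4.0557
Total perimeter = 4.056

loops=1 perimeter=4.056


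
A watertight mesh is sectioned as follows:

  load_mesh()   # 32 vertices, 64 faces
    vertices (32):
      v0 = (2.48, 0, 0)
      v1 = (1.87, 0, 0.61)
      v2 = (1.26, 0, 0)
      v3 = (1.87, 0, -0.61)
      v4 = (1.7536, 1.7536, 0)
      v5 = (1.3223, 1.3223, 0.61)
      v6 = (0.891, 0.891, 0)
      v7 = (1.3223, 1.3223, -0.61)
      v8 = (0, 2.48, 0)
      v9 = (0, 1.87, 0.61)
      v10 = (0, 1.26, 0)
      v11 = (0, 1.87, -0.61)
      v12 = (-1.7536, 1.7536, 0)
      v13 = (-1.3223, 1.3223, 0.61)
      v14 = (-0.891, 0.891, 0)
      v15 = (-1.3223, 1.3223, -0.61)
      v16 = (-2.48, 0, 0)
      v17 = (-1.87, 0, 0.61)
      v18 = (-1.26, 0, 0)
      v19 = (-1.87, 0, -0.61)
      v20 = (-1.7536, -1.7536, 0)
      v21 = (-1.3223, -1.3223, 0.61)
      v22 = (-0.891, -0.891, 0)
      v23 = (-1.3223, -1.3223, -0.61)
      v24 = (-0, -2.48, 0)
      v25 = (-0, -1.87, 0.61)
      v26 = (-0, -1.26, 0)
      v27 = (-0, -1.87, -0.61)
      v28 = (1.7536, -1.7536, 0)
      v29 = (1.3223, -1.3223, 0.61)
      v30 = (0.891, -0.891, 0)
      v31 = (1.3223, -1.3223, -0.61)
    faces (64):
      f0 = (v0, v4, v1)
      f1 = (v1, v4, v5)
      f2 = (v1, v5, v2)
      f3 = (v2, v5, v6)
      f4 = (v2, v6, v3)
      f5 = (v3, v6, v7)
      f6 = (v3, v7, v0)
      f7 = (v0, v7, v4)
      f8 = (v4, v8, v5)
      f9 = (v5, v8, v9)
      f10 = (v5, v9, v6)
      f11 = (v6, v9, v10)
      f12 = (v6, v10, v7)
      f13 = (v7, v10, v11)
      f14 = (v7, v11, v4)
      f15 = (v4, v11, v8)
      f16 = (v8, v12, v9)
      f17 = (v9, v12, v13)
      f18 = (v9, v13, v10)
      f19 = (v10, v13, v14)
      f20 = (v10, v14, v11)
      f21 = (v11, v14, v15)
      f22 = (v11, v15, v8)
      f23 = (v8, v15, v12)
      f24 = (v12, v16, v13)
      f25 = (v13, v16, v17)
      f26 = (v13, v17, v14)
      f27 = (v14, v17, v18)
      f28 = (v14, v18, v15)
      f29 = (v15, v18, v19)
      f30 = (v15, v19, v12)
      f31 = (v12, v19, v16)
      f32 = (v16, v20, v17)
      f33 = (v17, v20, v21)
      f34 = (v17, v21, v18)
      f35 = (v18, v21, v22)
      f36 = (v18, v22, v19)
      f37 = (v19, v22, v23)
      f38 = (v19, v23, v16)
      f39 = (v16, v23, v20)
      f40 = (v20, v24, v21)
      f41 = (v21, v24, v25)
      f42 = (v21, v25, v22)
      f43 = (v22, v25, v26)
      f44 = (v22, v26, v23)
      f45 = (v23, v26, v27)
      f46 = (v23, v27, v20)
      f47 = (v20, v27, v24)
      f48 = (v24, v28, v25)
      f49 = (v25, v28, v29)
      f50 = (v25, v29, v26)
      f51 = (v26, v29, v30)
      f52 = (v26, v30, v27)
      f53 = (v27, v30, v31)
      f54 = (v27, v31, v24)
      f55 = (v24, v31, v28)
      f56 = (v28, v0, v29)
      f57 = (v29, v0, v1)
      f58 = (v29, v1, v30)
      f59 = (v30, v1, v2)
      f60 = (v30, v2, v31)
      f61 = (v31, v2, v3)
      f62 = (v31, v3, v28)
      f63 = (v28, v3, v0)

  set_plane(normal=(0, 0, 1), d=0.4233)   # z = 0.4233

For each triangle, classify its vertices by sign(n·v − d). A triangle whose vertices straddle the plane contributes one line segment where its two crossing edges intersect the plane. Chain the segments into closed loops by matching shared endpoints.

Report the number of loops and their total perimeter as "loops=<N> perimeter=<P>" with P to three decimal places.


loops=2 perimeter=22.900

Straddling triangles (32 of 64):
  (v0,v4,v1) [--+] → (1.83437, 0.536717, 0.4233)–(2.0567, 0, 0.4233)  len=0.5809
  (v1,v4,v5) [+-+] → (1.83437, 0.536717, 0.4233)–(1.45431, 1.45431, 0.4233)  len=0.9932
  (v1,v5,v2) [++-] → (1.30323, 0.917589, 0.4233)–(1.6833, 0, 0.4233)  len=0.9932
  (v2,v5,v6) [-+-] → (1.30323, 0.917589, 0.4233)–(1.19029, 1.19029, 0.4233)  len=0.2952
  (v4,v8,v5) [--+] → (0.917589, 1.67663, 0.4233)–(1.45431, 1.45431, 0.4233)  len=0.5809
  (v5,v8,v9) [+-+] → (0.917589, 1.67663, 0.4233)–(0, 2.0567, 0.4233)  len=0.9932
  (v5,v9,v6) [++-] → (0.272704, 1.57036, 0.4233)–(1.19029, 1.19029, 0.4233)  len=0.9932
  (v6,v9,v10) [-+-] → (0.272704, 1.57036, 0.4233)–(0, 1.6833, 0.4233)  len=0.2952
  (v8,v12,v9) [--+] → (-0.536717, 1.83437, 0.4233)–(0, 2.0567, 0.4233)  len=0.5809
  (v9,v12,v13) [+-+] → (-0.536717, 1.83437, 0.4233)–(-1.45431, 1.45431, 0.4233)  len=0.9932
  (v9,v13,v10) [++-] → (-0.917589, 1.30323, 0.4233)–(0, 1.6833, 0.4233)  len=0.9932
  (v10,v13,v14) [-+-] → (-0.917589, 1.30323, 0.4233)–(-1.19029, 1.19029, 0.4233)  len=0.2952
  (v12,v16,v13) [--+] → (-1.67663, 0.917589, 0.4233)–(-1.45431, 1.45431, 0.4233)  len=0.5809
  (v13,v16,v17) [+-+] → (-1.67663, 0.917589, 0.4233)–(-2.0567, 0, 0.4233)  len=0.9932
  (v13,v17,v14) [++-] → (-1.57036, 0.272704, 0.4233)–(-1.19029, 1.19029, 0.4233)  len=0.9932
  (v14,v17,v18) [-+-] → (-1.57036, 0.272704, 0.4233)–(-1.6833, 0, 0.4233)  len=0.2952
  (v16,v20,v17) [--+] → (-1.83437, -0.536717, 0.4233)–(-2.0567, 0, 0.4233)  len=0.5809
  (v17,v20,v21) [+-+] → (-1.83437, -0.536717, 0.4233)–(-1.45431, -1.45431, 0.4233)  len=0.9932
  (v17,v21,v18) [++-] → (-1.30323, -0.917589, 0.4233)–(-1.6833, 0, 0.4233)  len=0.9932
  (v18,v21,v22) [-+-] → (-1.30323, -0.917589, 0.4233)–(-1.19029, -1.19029, 0.4233)  len=0.2952
  (v20,v24,v21) [--+] → (-0.917589, -1.67663, 0.4233)–(-1.45431, -1.45431, 0.4233)  len=0.5809
  (v21,v24,v25) [+-+] → (-0.917589, -1.67663, 0.4233)–(0, -2.0567, 0.4233)  len=0.9932
  (v21,v25,v22) [++-] → (-0.272704, -1.57036, 0.4233)–(-1.19029, -1.19029, 0.4233)  len=0.9932
  (v22,v25,v26) [-+-] → (-0.272704, -1.57036, 0.4233)–(0, -1.6833, 0.4233)  len=0.2952
  (v24,v28,v25) [--+] → (0.536717, -1.83437, 0.4233)–(0, -2.0567, 0.4233)  len=0.5809
  (v25,v28,v29) [+-+] → (0.536717, -1.83437, 0.4233)–(1.45431, -1.45431, 0.4233)  len=0.9932
  (v25,v29,v26) [++-] → (0.917589, -1.30323, 0.4233)–(0, -1.6833, 0.4233)  len=0.9932
  (v26,v29,v30) [-+-] → (0.917589, -1.30323, 0.4233)–(1.19029, -1.19029, 0.4233)  len=0.2952
  (v28,v0,v29) [--+] → (1.67663, -0.917589, 0.4233)–(1.45431, -1.45431, 0.4233)  len=0.5809
  (v29,v0,v1) [+-+] → (1.67663, -0.917589, 0.4233)–(2.0567, 0, 0.4233)  len=0.9932
  (v29,v1,v30) [++-] → (1.57036, -0.272704, 0.4233)–(1.19029, -1.19029, 0.4233)  len=0.9932
  (v30,v1,v2) [-+-] → (1.57036, -0.272704, 0.4233)–(1.6833, 0, 0.4233)  len=0.2952

Chained into 2 loop(s):
  loop 1: 16 segments, perimeter = 12.5930
  loop 2: 16 segments, perimeter = 10.3068
Total perimeter = 22.900
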